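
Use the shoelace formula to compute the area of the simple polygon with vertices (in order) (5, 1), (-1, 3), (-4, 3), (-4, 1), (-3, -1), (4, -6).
Area = 48

Shoelace formula: Area = (1/2) |Σ_i (x_i · y_{i+1} − x_{i+1} · y_i)| (indices mod n). Compute each cross term:
  (5)(3) − (-1)(1) = 16
  (-1)(3) − (-4)(3) = 9
  (-4)(1) − (-4)(3) = 8
  (-4)(-1) − (-3)(1) = 7
  (-3)(-6) − (4)(-1) = 22
  (4)(1) − (5)(-6) = 34
Sum = 96, so (signed) Area = 96/2 = 48, |Area| = 48.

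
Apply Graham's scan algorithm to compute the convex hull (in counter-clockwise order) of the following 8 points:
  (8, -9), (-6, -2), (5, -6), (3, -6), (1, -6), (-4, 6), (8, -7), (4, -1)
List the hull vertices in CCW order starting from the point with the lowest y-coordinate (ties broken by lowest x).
Hull (CCW) = [(8, -9), (8, -7), (4, -1), (-4, 6), (-6, -2), (1, -6)]

Graham scan procedure:
  1. Find the pivot p₀ = point with lowest y (tie → lowest x): (8, -9).
  2. Sort the remaining points by polar angle around p₀.
  3. Walk through sorted points, maintaining a stack; pop the top while the last three entries make a non-left turn (cross product ≤ 0).
  4. Final stack is the convex hull in CCW order: (8, -9), (8, -7), (4, -1), (-4, 6), (-6, -2), (1, -6).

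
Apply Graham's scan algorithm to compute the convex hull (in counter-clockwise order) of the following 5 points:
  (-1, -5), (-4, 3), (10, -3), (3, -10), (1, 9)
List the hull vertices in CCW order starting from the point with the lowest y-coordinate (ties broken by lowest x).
Hull (CCW) = [(3, -10), (10, -3), (1, 9), (-4, 3), (-1, -5)]

Graham scan procedure:
  1. Find the pivot p₀ = point with lowest y (tie → lowest x): (3, -10).
  2. Sort the remaining points by polar angle around p₀.
  3. Walk through sorted points, maintaining a stack; pop the top while the last three entries make a non-left turn (cross product ≤ 0).
  4. Final stack is the convex hull in CCW order: (3, -10), (10, -3), (1, 9), (-4, 3), (-1, -5).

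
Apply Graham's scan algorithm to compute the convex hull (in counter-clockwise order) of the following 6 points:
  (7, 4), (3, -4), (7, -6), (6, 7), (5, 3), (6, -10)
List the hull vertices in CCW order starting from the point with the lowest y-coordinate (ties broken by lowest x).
Hull (CCW) = [(6, -10), (7, -6), (7, 4), (6, 7), (3, -4)]

Graham scan procedure:
  1. Find the pivot p₀ = point with lowest y (tie → lowest x): (6, -10).
  2. Sort the remaining points by polar angle around p₀.
  3. Walk through sorted points, maintaining a stack; pop the top while the last three entries make a non-left turn (cross product ≤ 0).
  4. Final stack is the convex hull in CCW order: (6, -10), (7, -6), (7, 4), (6, 7), (3, -4).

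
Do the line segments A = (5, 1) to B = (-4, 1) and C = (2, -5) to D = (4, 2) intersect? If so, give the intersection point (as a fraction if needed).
Yes; intersection at (26/7, 1) (t = 1/7 on AB, s = 6/7 on CD)

Parametrize AB as A + t(B − A) = (5 + -9 t, 1 + 0 t) and CD as C + s(D − C) = (2 + 2 s, -5 + 7 s). Solve the linear system for (t, s). Determinant = 63 ≠ 0, so a unique intersection of the containing lines exists. Solution: t = 1/7, s = 6/7 — both in [0, 1], so the segments cross. Intersection point: (26/7, 1).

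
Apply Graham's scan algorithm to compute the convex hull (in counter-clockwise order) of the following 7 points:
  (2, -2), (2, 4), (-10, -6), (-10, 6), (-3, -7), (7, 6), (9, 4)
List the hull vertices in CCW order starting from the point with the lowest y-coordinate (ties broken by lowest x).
Hull (CCW) = [(-3, -7), (9, 4), (7, 6), (-10, 6), (-10, -6)]

Graham scan procedure:
  1. Find the pivot p₀ = point with lowest y (tie → lowest x): (-3, -7).
  2. Sort the remaining points by polar angle around p₀.
  3. Walk through sorted points, maintaining a stack; pop the top while the last three entries make a non-left turn (cross product ≤ 0).
  4. Final stack is the convex hull in CCW order: (-3, -7), (9, 4), (7, 6), (-10, 6), (-10, -6).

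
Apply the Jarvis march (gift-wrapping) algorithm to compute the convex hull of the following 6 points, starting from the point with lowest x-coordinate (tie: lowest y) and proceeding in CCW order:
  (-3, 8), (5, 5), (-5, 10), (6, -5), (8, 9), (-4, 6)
Hull (CCW) = [(-5, 10), (-4, 6), (6, -5), (8, 9)]

Jarvis march: at each step, from the current hull vertex p, select the next vertex q as the point such that every other point lies strictly to the left of (or on) the directed line p → q. (Equivalently: for every other point r, the cross product (q − p) × (r − p) ≥ 0.)
Starting point (lowest x, tie lowest y): (-5, 10). Wrap until returning to start. Resulting hull: (-5, 10), (-4, 6), (6, -5), (8, 9).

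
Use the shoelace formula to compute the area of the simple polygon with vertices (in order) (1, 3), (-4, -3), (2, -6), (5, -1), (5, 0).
Area = 87/2

Shoelace formula: Area = (1/2) |Σ_i (x_i · y_{i+1} − x_{i+1} · y_i)| (indices mod n). Compute each cross term:
  (1)(-3) − (-4)(3) = 9
  (-4)(-6) − (2)(-3) = 30
  (2)(-1) − (5)(-6) = 28
  (5)(0) − (5)(-1) = 5
  (5)(3) − (1)(0) = 15
Sum = 87, so (signed) Area = 87/2 = 87/2, |Area| = 87/2.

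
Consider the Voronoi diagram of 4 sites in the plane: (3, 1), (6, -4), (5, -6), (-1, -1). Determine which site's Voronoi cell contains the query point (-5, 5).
Nearest site = (-1, -1)

The Voronoi cell of site s contains exactly those query points closer to s than to any other site. Compute squared distances from q = (-5, 5) to each site:
  (-1 − -5)² + (-1 − 5)² = 52
  (3 − -5)² + (1 − 5)² = 80
  (6 − -5)² + (-4 − 5)² = 202
  (5 − -5)² + (-6 − 5)² = 221
Minimum is attained by (-1, -1), so q lies in its Voronoi cell.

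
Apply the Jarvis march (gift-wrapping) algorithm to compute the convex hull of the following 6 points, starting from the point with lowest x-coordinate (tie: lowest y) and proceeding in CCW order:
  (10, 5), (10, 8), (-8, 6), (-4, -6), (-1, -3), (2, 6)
Hull (CCW) = [(-8, 6), (-4, -6), (10, 5), (10, 8)]

Jarvis march: at each step, from the current hull vertex p, select the next vertex q as the point such that every other point lies strictly to the left of (or on) the directed line p → q. (Equivalently: for every other point r, the cross product (q − p) × (r − p) ≥ 0.)
Starting point (lowest x, tie lowest y): (-8, 6). Wrap until returning to start. Resulting hull: (-8, 6), (-4, -6), (10, 5), (10, 8).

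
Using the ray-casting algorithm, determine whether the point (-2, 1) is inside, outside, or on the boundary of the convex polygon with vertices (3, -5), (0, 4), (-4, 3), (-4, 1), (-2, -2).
The point (-2, 1) lies strictly inside the polygon

Cast a horizontal ray to the right from the query point and count how many polygon edges it crosses (each edge strictly once or zero times, handled with the usual half-open convention). 
Parity of crossings → odd ⇒ inside.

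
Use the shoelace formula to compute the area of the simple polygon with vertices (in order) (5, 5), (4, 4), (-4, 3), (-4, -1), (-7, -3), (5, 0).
Area = 89/2

Shoelace formula: Area = (1/2) |Σ_i (x_i · y_{i+1} − x_{i+1} · y_i)| (indices mod n). Compute each cross term:
  (5)(4) − (4)(5) = 0
  (4)(3) − (-4)(4) = 28
  (-4)(-1) − (-4)(3) = 16
  (-4)(-3) − (-7)(-1) = 5
  (-7)(0) − (5)(-3) = 15
  (5)(5) − (5)(0) = 25
Sum = 89, so (signed) Area = 89/2 = 89/2, |Area| = 89/2.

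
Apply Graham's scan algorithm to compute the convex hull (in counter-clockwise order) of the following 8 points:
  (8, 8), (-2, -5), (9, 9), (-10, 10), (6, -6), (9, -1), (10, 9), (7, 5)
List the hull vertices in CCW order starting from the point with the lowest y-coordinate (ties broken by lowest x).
Hull (CCW) = [(6, -6), (9, -1), (10, 9), (-10, 10), (-2, -5)]

Graham scan procedure:
  1. Find the pivot p₀ = point with lowest y (tie → lowest x): (6, -6).
  2. Sort the remaining points by polar angle around p₀.
  3. Walk through sorted points, maintaining a stack; pop the top while the last three entries make a non-left turn (cross product ≤ 0).
  4. Final stack is the convex hull in CCW order: (6, -6), (9, -1), (10, 9), (-10, 10), (-2, -5).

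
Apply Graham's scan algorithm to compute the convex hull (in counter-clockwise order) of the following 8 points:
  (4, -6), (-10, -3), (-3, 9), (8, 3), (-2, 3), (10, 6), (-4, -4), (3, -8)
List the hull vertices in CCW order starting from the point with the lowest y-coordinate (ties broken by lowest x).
Hull (CCW) = [(3, -8), (10, 6), (-3, 9), (-10, -3)]

Graham scan procedure:
  1. Find the pivot p₀ = point with lowest y (tie → lowest x): (3, -8).
  2. Sort the remaining points by polar angle around p₀.
  3. Walk through sorted points, maintaining a stack; pop the top while the last three entries make a non-left turn (cross product ≤ 0).
  4. Final stack is the convex hull in CCW order: (3, -8), (10, 6), (-3, 9), (-10, -3).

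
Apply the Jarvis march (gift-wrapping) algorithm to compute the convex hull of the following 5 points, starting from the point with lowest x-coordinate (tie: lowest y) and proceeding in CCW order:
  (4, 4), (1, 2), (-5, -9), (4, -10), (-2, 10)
Hull (CCW) = [(-5, -9), (4, -10), (4, 4), (-2, 10)]

Jarvis march: at each step, from the current hull vertex p, select the next vertex q as the point such that every other point lies strictly to the left of (or on) the directed line p → q. (Equivalently: for every other point r, the cross product (q − p) × (r − p) ≥ 0.)
Starting point (lowest x, tie lowest y): (-5, -9). Wrap until returning to start. Resulting hull: (-5, -9), (4, -10), (4, 4), (-2, 10).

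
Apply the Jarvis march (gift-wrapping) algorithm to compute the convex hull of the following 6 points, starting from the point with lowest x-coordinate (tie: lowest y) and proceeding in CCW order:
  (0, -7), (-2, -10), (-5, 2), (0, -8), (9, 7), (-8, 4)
Hull (CCW) = [(-8, 4), (-2, -10), (0, -8), (9, 7)]

Jarvis march: at each step, from the current hull vertex p, select the next vertex q as the point such that every other point lies strictly to the left of (or on) the directed line p → q. (Equivalently: for every other point r, the cross product (q − p) × (r − p) ≥ 0.)
Starting point (lowest x, tie lowest y): (-8, 4). Wrap until returning to start. Resulting hull: (-8, 4), (-2, -10), (0, -8), (9, 7).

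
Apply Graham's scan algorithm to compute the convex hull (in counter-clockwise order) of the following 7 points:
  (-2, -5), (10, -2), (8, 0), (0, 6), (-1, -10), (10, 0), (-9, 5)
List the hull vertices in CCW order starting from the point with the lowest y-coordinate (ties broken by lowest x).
Hull (CCW) = [(-1, -10), (10, -2), (10, 0), (0, 6), (-9, 5)]

Graham scan procedure:
  1. Find the pivot p₀ = point with lowest y (tie → lowest x): (-1, -10).
  2. Sort the remaining points by polar angle around p₀.
  3. Walk through sorted points, maintaining a stack; pop the top while the last three entries make a non-left turn (cross product ≤ 0).
  4. Final stack is the convex hull in CCW order: (-1, -10), (10, -2), (10, 0), (0, 6), (-9, 5).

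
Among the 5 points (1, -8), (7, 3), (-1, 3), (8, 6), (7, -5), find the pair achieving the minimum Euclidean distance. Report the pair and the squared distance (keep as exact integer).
Pair = ((7, 3), (8, 6)); squared distance = 10

Compute all C(5, 2) = 10 pairwise squared distances (x_i − x_j)² + (y_i − y_j)². The minimum is 10, attained by the pair ((7, 3), (8, 6)).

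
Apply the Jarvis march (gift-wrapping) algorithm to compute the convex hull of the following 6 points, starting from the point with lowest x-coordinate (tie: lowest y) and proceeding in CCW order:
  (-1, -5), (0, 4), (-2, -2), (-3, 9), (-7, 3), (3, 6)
Hull (CCW) = [(-7, 3), (-1, -5), (3, 6), (-3, 9)]

Jarvis march: at each step, from the current hull vertex p, select the next vertex q as the point such that every other point lies strictly to the left of (or on) the directed line p → q. (Equivalently: for every other point r, the cross product (q − p) × (r − p) ≥ 0.)
Starting point (lowest x, tie lowest y): (-7, 3). Wrap until returning to start. Resulting hull: (-7, 3), (-1, -5), (3, 6), (-3, 9).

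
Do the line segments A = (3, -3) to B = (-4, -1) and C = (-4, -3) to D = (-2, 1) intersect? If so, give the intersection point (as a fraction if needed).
Yes; intersection at (-25/8, -5/4) (t = 7/8 on AB, s = 7/16 on CD)

Parametrize AB as A + t(B − A) = (3 + -7 t, -3 + 2 t) and CD as C + s(D − C) = (-4 + 2 s, -3 + 4 s). Solve the linear system for (t, s). Determinant = 32 ≠ 0, so a unique intersection of the containing lines exists. Solution: t = 7/8, s = 7/16 — both in [0, 1], so the segments cross. Intersection point: (-25/8, -5/4).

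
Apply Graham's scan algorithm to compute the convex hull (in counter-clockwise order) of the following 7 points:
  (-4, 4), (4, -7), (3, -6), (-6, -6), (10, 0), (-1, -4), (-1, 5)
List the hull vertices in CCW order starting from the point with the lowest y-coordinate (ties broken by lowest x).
Hull (CCW) = [(4, -7), (10, 0), (-1, 5), (-4, 4), (-6, -6)]

Graham scan procedure:
  1. Find the pivot p₀ = point with lowest y (tie → lowest x): (4, -7).
  2. Sort the remaining points by polar angle around p₀.
  3. Walk through sorted points, maintaining a stack; pop the top while the last three entries make a non-left turn (cross product ≤ 0).
  4. Final stack is the convex hull in CCW order: (4, -7), (10, 0), (-1, 5), (-4, 4), (-6, -6).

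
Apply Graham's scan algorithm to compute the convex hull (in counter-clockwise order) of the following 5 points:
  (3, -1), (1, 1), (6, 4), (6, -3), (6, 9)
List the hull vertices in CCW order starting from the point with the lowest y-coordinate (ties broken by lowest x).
Hull (CCW) = [(6, -3), (6, 9), (1, 1), (3, -1)]

Graham scan procedure:
  1. Find the pivot p₀ = point with lowest y (tie → lowest x): (6, -3).
  2. Sort the remaining points by polar angle around p₀.
  3. Walk through sorted points, maintaining a stack; pop the top while the last three entries make a non-left turn (cross product ≤ 0).
  4. Final stack is the convex hull in CCW order: (6, -3), (6, 9), (1, 1), (3, -1).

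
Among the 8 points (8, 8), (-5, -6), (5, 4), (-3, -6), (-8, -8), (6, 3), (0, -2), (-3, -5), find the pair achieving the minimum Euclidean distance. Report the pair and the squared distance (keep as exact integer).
Pair = ((-3, -6), (-3, -5)); squared distance = 1

Compute all C(8, 2) = 28 pairwise squared distances (x_i − x_j)² + (y_i − y_j)². The minimum is 1, attained by the pair ((-3, -6), (-3, -5)).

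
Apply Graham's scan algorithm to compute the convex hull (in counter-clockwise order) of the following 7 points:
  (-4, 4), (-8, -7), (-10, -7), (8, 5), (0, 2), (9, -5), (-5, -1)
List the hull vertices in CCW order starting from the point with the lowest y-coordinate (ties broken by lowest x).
Hull (CCW) = [(-10, -7), (-8, -7), (9, -5), (8, 5), (-4, 4)]

Graham scan procedure:
  1. Find the pivot p₀ = point with lowest y (tie → lowest x): (-10, -7).
  2. Sort the remaining points by polar angle around p₀.
  3. Walk through sorted points, maintaining a stack; pop the top while the last three entries make a non-left turn (cross product ≤ 0).
  4. Final stack is the convex hull in CCW order: (-10, -7), (-8, -7), (9, -5), (8, 5), (-4, 4).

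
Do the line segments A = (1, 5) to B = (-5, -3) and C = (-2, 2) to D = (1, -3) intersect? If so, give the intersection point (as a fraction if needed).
Yes; intersection at (-5/3, 13/9) (t = 4/9 on AB, s = 1/9 on CD)

Parametrize AB as A + t(B − A) = (1 + -6 t, 5 + -8 t) and CD as C + s(D − C) = (-2 + 3 s, 2 + -5 s). Solve the linear system for (t, s). Determinant = -54 ≠ 0, so a unique intersection of the containing lines exists. Solution: t = 4/9, s = 1/9 — both in [0, 1], so the segments cross. Intersection point: (-5/3, 13/9).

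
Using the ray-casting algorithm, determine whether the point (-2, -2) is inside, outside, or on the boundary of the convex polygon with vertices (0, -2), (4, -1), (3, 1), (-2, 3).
The point (-2, -2) lies strictly outside the polygon

Cast a horizontal ray to the right from the query point and count how many polygon edges it crosses (each edge strictly once or zero times, handled with the usual half-open convention). 
Parity of crossings → even ⇒ outside.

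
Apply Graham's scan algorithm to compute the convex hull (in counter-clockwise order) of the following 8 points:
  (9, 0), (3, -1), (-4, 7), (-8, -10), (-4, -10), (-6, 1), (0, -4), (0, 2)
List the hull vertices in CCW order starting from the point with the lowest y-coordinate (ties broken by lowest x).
Hull (CCW) = [(-8, -10), (-4, -10), (9, 0), (-4, 7), (-6, 1)]

Graham scan procedure:
  1. Find the pivot p₀ = point with lowest y (tie → lowest x): (-8, -10).
  2. Sort the remaining points by polar angle around p₀.
  3. Walk through sorted points, maintaining a stack; pop the top while the last three entries make a non-left turn (cross product ≤ 0).
  4. Final stack is the convex hull in CCW order: (-8, -10), (-4, -10), (9, 0), (-4, 7), (-6, 1).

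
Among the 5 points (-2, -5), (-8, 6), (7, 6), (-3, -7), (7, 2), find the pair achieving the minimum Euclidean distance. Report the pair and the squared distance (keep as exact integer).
Pair = ((-2, -5), (-3, -7)); squared distance = 5

Compute all C(5, 2) = 10 pairwise squared distances (x_i − x_j)² + (y_i − y_j)². The minimum is 5, attained by the pair ((-2, -5), (-3, -7)).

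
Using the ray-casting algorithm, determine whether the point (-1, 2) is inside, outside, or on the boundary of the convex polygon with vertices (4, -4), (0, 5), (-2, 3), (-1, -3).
The point (-1, 2) lies strictly inside the polygon

Cast a horizontal ray to the right from the query point and count how many polygon edges it crosses (each edge strictly once or zero times, handled with the usual half-open convention). 
Parity of crossings → odd ⇒ inside.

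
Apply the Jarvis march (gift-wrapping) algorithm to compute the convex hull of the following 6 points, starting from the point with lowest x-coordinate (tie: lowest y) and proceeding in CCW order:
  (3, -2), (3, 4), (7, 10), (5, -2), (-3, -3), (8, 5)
Hull (CCW) = [(-3, -3), (5, -2), (8, 5), (7, 10)]

Jarvis march: at each step, from the current hull vertex p, select the next vertex q as the point such that every other point lies strictly to the left of (or on) the directed line p → q. (Equivalently: for every other point r, the cross product (q − p) × (r − p) ≥ 0.)
Starting point (lowest x, tie lowest y): (-3, -3). Wrap until returning to start. Resulting hull: (-3, -3), (5, -2), (8, 5), (7, 10).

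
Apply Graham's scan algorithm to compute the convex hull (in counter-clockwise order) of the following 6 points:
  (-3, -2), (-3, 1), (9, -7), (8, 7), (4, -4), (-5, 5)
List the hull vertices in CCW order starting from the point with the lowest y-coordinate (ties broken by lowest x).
Hull (CCW) = [(9, -7), (8, 7), (-5, 5), (-3, -2)]

Graham scan procedure:
  1. Find the pivot p₀ = point with lowest y (tie → lowest x): (9, -7).
  2. Sort the remaining points by polar angle around p₀.
  3. Walk through sorted points, maintaining a stack; pop the top while the last three entries make a non-left turn (cross product ≤ 0).
  4. Final stack is the convex hull in CCW order: (9, -7), (8, 7), (-5, 5), (-3, -2).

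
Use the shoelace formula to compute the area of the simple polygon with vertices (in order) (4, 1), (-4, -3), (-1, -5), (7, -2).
Area = 61/2

Shoelace formula: Area = (1/2) |Σ_i (x_i · y_{i+1} − x_{i+1} · y_i)| (indices mod n). Compute each cross term:
  (4)(-3) − (-4)(1) = -8
  (-4)(-5) − (-1)(-3) = 17
  (-1)(-2) − (7)(-5) = 37
  (7)(1) − (4)(-2) = 15
Sum = 61, so (signed) Area = 61/2 = 61/2, |Area| = 61/2.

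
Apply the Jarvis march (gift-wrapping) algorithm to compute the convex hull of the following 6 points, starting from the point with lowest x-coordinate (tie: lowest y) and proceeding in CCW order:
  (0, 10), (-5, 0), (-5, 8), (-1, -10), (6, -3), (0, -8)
Hull (CCW) = [(-5, 0), (-1, -10), (6, -3), (0, 10), (-5, 8)]

Jarvis march: at each step, from the current hull vertex p, select the next vertex q as the point such that every other point lies strictly to the left of (or on) the directed line p → q. (Equivalently: for every other point r, the cross product (q − p) × (r − p) ≥ 0.)
Starting point (lowest x, tie lowest y): (-5, 0). Wrap until returning to start. Resulting hull: (-5, 0), (-1, -10), (6, -3), (0, 10), (-5, 8).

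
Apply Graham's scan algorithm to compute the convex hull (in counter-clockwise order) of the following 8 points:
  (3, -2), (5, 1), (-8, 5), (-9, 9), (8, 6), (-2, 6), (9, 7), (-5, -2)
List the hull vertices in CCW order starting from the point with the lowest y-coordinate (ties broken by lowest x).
Hull (CCW) = [(-5, -2), (3, -2), (9, 7), (-9, 9), (-8, 5)]

Graham scan procedure:
  1. Find the pivot p₀ = point with lowest y (tie → lowest x): (-5, -2).
  2. Sort the remaining points by polar angle around p₀.
  3. Walk through sorted points, maintaining a stack; pop the top while the last three entries make a non-left turn (cross product ≤ 0).
  4. Final stack is the convex hull in CCW order: (-5, -2), (3, -2), (9, 7), (-9, 9), (-8, 5).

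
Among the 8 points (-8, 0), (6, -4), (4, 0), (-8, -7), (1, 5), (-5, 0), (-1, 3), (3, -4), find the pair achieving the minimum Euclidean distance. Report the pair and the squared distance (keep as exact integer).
Pair = ((1, 5), (-1, 3)); squared distance = 8

Compute all C(8, 2) = 28 pairwise squared distances (x_i − x_j)² + (y_i − y_j)². The minimum is 8, attained by the pair ((1, 5), (-1, 3)).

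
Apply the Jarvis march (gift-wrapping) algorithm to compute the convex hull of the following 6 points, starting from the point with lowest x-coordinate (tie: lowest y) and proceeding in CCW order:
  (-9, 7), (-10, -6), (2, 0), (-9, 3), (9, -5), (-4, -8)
Hull (CCW) = [(-10, -6), (-4, -8), (9, -5), (2, 0), (-9, 7)]

Jarvis march: at each step, from the current hull vertex p, select the next vertex q as the point such that every other point lies strictly to the left of (or on) the directed line p → q. (Equivalently: for every other point r, the cross product (q − p) × (r − p) ≥ 0.)
Starting point (lowest x, tie lowest y): (-10, -6). Wrap until returning to start. Resulting hull: (-10, -6), (-4, -8), (9, -5), (2, 0), (-9, 7).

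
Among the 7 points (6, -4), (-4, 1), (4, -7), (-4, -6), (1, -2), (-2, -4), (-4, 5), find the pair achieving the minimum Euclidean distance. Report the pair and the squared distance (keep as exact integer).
Pair = ((-4, -6), (-2, -4)); squared distance = 8

Compute all C(7, 2) = 21 pairwise squared distances (x_i − x_j)² + (y_i − y_j)². The minimum is 8, attained by the pair ((-4, -6), (-2, -4)).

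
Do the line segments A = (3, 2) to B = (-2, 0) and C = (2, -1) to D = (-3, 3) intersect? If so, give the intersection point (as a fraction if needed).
Yes; intersection at (-1/6, 11/15) (t = 19/30 on AB, s = 13/30 on CD)

Parametrize AB as A + t(B − A) = (3 + -5 t, 2 + -2 t) and CD as C + s(D − C) = (2 + -5 s, -1 + 4 s). Solve the linear system for (t, s). Determinant = 30 ≠ 0, so a unique intersection of the containing lines exists. Solution: t = 19/30, s = 13/30 — both in [0, 1], so the segments cross. Intersection point: (-1/6, 11/15).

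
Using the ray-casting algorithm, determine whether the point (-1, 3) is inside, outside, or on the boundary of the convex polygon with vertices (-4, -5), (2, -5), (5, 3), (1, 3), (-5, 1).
The point (-1, 3) lies strictly outside the polygon

Cast a horizontal ray to the right from the query point and count how many polygon edges it crosses (each edge strictly once or zero times, handled with the usual half-open convention). 
Parity of crossings → even ⇒ outside.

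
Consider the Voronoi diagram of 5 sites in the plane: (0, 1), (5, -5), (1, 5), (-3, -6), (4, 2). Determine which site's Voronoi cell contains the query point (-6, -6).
Nearest site = (-3, -6)

The Voronoi cell of site s contains exactly those query points closer to s than to any other site. Compute squared distances from q = (-6, -6) to each site:
  (-3 − -6)² + (-6 − -6)² = 9
  (0 − -6)² + (1 − -6)² = 85
  (5 − -6)² + (-5 − -6)² = 122
  (4 − -6)² + (2 − -6)² = 164
  (1 − -6)² + (5 − -6)² = 170
Minimum is attained by (-3, -6), so q lies in its Voronoi cell.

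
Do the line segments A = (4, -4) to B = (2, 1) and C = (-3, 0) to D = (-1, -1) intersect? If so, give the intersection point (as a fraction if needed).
No (intersection of containing lines falls outside at least one segment)

Parametrize and solve: t = 1/8, s = 27/8. At least one of these is outside [0, 1], so the segments do not intersect.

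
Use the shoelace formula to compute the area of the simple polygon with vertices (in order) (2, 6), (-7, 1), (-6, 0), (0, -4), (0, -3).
Area = 40

Shoelace formula: Area = (1/2) |Σ_i (x_i · y_{i+1} − x_{i+1} · y_i)| (indices mod n). Compute each cross term:
  (2)(1) − (-7)(6) = 44
  (-7)(0) − (-6)(1) = 6
  (-6)(-4) − (0)(0) = 24
  (0)(-3) − (0)(-4) = 0
  (0)(6) − (2)(-3) = 6
Sum = 80, so (signed) Area = 80/2 = 40, |Area| = 40.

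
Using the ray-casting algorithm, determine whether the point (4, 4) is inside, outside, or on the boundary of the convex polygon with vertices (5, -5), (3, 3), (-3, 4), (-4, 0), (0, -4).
The point (4, 4) lies strictly outside the polygon

Cast a horizontal ray to the right from the query point and count how many polygon edges it crosses (each edge strictly once or zero times, handled with the usual half-open convention). 
Parity of crossings → even ⇒ outside.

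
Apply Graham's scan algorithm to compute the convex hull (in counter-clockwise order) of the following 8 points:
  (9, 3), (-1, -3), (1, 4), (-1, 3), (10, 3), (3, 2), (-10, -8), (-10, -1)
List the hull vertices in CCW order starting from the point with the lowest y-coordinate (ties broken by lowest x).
Hull (CCW) = [(-10, -8), (10, 3), (1, 4), (-10, -1)]

Graham scan procedure:
  1. Find the pivot p₀ = point with lowest y (tie → lowest x): (-10, -8).
  2. Sort the remaining points by polar angle around p₀.
  3. Walk through sorted points, maintaining a stack; pop the top while the last three entries make a non-left turn (cross product ≤ 0).
  4. Final stack is the convex hull in CCW order: (-10, -8), (10, 3), (1, 4), (-10, -1).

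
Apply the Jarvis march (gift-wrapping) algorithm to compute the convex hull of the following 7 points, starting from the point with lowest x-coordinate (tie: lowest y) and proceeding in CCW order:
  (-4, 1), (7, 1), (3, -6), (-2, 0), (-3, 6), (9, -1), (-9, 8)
Hull (CCW) = [(-9, 8), (-4, 1), (3, -6), (9, -1), (7, 1), (-3, 6)]

Jarvis march: at each step, from the current hull vertex p, select the next vertex q as the point such that every other point lies strictly to the left of (or on) the directed line p → q. (Equivalently: for every other point r, the cross product (q − p) × (r − p) ≥ 0.)
Starting point (lowest x, tie lowest y): (-9, 8). Wrap until returning to start. Resulting hull: (-9, 8), (-4, 1), (3, -6), (9, -1), (7, 1), (-3, 6).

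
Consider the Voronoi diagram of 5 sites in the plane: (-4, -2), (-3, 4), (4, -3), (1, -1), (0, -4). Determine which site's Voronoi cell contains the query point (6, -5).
Nearest site = (4, -3)

The Voronoi cell of site s contains exactly those query points closer to s than to any other site. Compute squared distances from q = (6, -5) to each site:
  (4 − 6)² + (-3 − -5)² = 8
  (0 − 6)² + (-4 − -5)² = 37
  (1 − 6)² + (-1 − -5)² = 41
  (-4 − 6)² + (-2 − -5)² = 109
  (-3 − 6)² + (4 − -5)² = 162
Minimum is attained by (4, -3), so q lies in its Voronoi cell.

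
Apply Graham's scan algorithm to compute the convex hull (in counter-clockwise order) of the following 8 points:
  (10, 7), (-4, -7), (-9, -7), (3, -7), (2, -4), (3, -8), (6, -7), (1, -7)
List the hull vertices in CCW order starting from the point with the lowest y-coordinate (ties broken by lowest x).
Hull (CCW) = [(3, -8), (6, -7), (10, 7), (-9, -7)]

Graham scan procedure:
  1. Find the pivot p₀ = point with lowest y (tie → lowest x): (3, -8).
  2. Sort the remaining points by polar angle around p₀.
  3. Walk through sorted points, maintaining a stack; pop the top while the last three entries make a non-left turn (cross product ≤ 0).
  4. Final stack is the convex hull in CCW order: (3, -8), (6, -7), (10, 7), (-9, -7).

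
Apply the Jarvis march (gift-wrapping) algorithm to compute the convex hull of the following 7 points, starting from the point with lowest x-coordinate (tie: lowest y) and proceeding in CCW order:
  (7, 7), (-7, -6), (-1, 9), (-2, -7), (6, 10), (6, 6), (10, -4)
Hull (CCW) = [(-7, -6), (-2, -7), (10, -4), (7, 7), (6, 10), (-1, 9)]

Jarvis march: at each step, from the current hull vertex p, select the next vertex q as the point such that every other point lies strictly to the left of (or on) the directed line p → q. (Equivalently: for every other point r, the cross product (q − p) × (r − p) ≥ 0.)
Starting point (lowest x, tie lowest y): (-7, -6). Wrap until returning to start. Resulting hull: (-7, -6), (-2, -7), (10, -4), (7, 7), (6, 10), (-1, 9).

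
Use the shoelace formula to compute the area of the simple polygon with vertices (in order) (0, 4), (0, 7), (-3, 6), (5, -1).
Area = 7

Shoelace formula: Area = (1/2) |Σ_i (x_i · y_{i+1} − x_{i+1} · y_i)| (indices mod n). Compute each cross term:
  (0)(7) − (0)(4) = 0
  (0)(6) − (-3)(7) = 21
  (-3)(-1) − (5)(6) = -27
  (5)(4) − (0)(-1) = 20
Sum = 14, so (signed) Area = 14/2 = 7, |Area| = 7.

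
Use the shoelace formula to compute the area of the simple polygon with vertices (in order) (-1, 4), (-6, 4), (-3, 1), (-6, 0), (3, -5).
Area = 69/2

Shoelace formula: Area = (1/2) |Σ_i (x_i · y_{i+1} − x_{i+1} · y_i)| (indices mod n). Compute each cross term:
  (-1)(4) − (-6)(4) = 20
  (-6)(1) − (-3)(4) = 6
  (-3)(0) − (-6)(1) = 6
  (-6)(-5) − (3)(0) = 30
  (3)(4) − (-1)(-5) = 7
Sum = 69, so (signed) Area = 69/2 = 69/2, |Area| = 69/2.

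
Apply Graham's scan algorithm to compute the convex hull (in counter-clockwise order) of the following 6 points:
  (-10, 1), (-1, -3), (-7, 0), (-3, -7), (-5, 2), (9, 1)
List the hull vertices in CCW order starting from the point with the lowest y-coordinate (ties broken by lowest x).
Hull (CCW) = [(-3, -7), (9, 1), (-5, 2), (-10, 1)]

Graham scan procedure:
  1. Find the pivot p₀ = point with lowest y (tie → lowest x): (-3, -7).
  2. Sort the remaining points by polar angle around p₀.
  3. Walk through sorted points, maintaining a stack; pop the top while the last three entries make a non-left turn (cross product ≤ 0).
  4. Final stack is the convex hull in CCW order: (-3, -7), (9, 1), (-5, 2), (-10, 1).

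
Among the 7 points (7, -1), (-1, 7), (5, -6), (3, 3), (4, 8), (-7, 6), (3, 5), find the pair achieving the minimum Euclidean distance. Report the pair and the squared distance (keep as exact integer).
Pair = ((3, 3), (3, 5)); squared distance = 4

Compute all C(7, 2) = 21 pairwise squared distances (x_i − x_j)² + (y_i − y_j)². The minimum is 4, attained by the pair ((3, 3), (3, 5)).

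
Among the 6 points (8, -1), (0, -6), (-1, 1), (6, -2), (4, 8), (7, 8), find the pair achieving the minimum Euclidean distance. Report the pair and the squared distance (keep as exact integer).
Pair = ((8, -1), (6, -2)); squared distance = 5

Compute all C(6, 2) = 15 pairwise squared distances (x_i − x_j)² + (y_i − y_j)². The minimum is 5, attained by the pair ((8, -1), (6, -2)).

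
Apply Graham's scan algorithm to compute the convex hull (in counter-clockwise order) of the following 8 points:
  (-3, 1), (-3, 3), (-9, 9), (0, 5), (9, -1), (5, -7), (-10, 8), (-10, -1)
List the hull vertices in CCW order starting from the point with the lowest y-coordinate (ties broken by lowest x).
Hull (CCW) = [(5, -7), (9, -1), (0, 5), (-9, 9), (-10, 8), (-10, -1)]

Graham scan procedure:
  1. Find the pivot p₀ = point with lowest y (tie → lowest x): (5, -7).
  2. Sort the remaining points by polar angle around p₀.
  3. Walk through sorted points, maintaining a stack; pop the top while the last three entries make a non-left turn (cross product ≤ 0).
  4. Final stack is the convex hull in CCW order: (5, -7), (9, -1), (0, 5), (-9, 9), (-10, 8), (-10, -1).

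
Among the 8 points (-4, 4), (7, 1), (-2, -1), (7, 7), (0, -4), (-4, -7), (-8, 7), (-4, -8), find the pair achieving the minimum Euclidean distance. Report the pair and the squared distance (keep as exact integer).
Pair = ((-4, -7), (-4, -8)); squared distance = 1

Compute all C(8, 2) = 28 pairwise squared distances (x_i − x_j)² + (y_i − y_j)². The minimum is 1, attained by the pair ((-4, -7), (-4, -8)).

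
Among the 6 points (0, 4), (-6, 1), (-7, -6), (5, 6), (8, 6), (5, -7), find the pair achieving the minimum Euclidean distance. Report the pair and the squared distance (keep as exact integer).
Pair = ((5, 6), (8, 6)); squared distance = 9

Compute all C(6, 2) = 15 pairwise squared distances (x_i − x_j)² + (y_i − y_j)². The minimum is 9, attained by the pair ((5, 6), (8, 6)).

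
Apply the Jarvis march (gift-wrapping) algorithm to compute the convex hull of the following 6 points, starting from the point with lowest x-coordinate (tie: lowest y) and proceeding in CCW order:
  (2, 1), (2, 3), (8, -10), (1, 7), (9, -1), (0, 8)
Hull (CCW) = [(0, 8), (2, 1), (8, -10), (9, -1)]

Jarvis march: at each step, from the current hull vertex p, select the next vertex q as the point such that every other point lies strictly to the left of (or on) the directed line p → q. (Equivalently: for every other point r, the cross product (q − p) × (r − p) ≥ 0.)
Starting point (lowest x, tie lowest y): (0, 8). Wrap until returning to start. Resulting hull: (0, 8), (2, 1), (8, -10), (9, -1).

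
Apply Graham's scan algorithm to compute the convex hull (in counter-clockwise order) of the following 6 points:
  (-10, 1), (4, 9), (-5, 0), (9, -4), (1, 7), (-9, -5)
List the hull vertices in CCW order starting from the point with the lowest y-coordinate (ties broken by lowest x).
Hull (CCW) = [(-9, -5), (9, -4), (4, 9), (-10, 1)]

Graham scan procedure:
  1. Find the pivot p₀ = point with lowest y (tie → lowest x): (-9, -5).
  2. Sort the remaining points by polar angle around p₀.
  3. Walk through sorted points, maintaining a stack; pop the top while the last three entries make a non-left turn (cross product ≤ 0).
  4. Final stack is the convex hull in CCW order: (-9, -5), (9, -4), (4, 9), (-10, 1).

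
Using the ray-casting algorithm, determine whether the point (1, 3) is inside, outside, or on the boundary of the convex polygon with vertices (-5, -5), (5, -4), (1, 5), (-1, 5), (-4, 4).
The point (1, 3) lies strictly inside the polygon

Cast a horizontal ray to the right from the query point and count how many polygon edges it crosses (each edge strictly once or zero times, handled with the usual half-open convention). 
Parity of crossings → odd ⇒ inside.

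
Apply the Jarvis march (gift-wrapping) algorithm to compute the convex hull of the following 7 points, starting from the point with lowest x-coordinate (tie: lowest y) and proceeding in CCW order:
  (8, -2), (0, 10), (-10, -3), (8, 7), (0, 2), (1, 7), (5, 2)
Hull (CCW) = [(-10, -3), (8, -2), (8, 7), (0, 10)]

Jarvis march: at each step, from the current hull vertex p, select the next vertex q as the point such that every other point lies strictly to the left of (or on) the directed line p → q. (Equivalently: for every other point r, the cross product (q − p) × (r − p) ≥ 0.)
Starting point (lowest x, tie lowest y): (-10, -3). Wrap until returning to start. Resulting hull: (-10, -3), (8, -2), (8, 7), (0, 10).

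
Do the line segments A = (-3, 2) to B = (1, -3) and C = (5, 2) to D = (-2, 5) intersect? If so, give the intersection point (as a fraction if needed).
No (intersection of containing lines falls outside at least one segment)

Parametrize and solve: t = -24/23, s = 40/23. At least one of these is outside [0, 1], so the segments do not intersect.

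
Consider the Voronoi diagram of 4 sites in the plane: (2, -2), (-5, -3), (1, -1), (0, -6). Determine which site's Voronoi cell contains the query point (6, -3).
Nearest site = (2, -2)

The Voronoi cell of site s contains exactly those query points closer to s than to any other site. Compute squared distances from q = (6, -3) to each site:
  (2 − 6)² + (-2 − -3)² = 17
  (1 − 6)² + (-1 − -3)² = 29
  (0 − 6)² + (-6 − -3)² = 45
  (-5 − 6)² + (-3 − -3)² = 121
Minimum is attained by (2, -2), so q lies in its Voronoi cell.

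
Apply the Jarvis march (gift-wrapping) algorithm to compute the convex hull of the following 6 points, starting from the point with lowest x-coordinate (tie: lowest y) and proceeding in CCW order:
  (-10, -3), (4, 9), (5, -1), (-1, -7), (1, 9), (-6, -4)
Hull (CCW) = [(-10, -3), (-1, -7), (5, -1), (4, 9), (1, 9)]

Jarvis march: at each step, from the current hull vertex p, select the next vertex q as the point such that every other point lies strictly to the left of (or on) the directed line p → q. (Equivalently: for every other point r, the cross product (q − p) × (r − p) ≥ 0.)
Starting point (lowest x, tie lowest y): (-10, -3). Wrap until returning to start. Resulting hull: (-10, -3), (-1, -7), (5, -1), (4, 9), (1, 9).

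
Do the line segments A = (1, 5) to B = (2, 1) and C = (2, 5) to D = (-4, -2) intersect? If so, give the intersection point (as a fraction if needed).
Yes; intersection at (38/31, 127/31) (t = 7/31 on AB, s = 4/31 on CD)

Parametrize AB as A + t(B − A) = (1 + 1 t, 5 + -4 t) and CD as C + s(D − C) = (2 + -6 s, 5 + -7 s). Solve the linear system for (t, s). Determinant = 31 ≠ 0, so a unique intersection of the containing lines exists. Solution: t = 7/31, s = 4/31 — both in [0, 1], so the segments cross. Intersection point: (38/31, 127/31).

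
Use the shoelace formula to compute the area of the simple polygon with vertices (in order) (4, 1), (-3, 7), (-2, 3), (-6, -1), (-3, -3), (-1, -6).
Area = 109/2

Shoelace formula: Area = (1/2) |Σ_i (x_i · y_{i+1} − x_{i+1} · y_i)| (indices mod n). Compute each cross term:
  (4)(7) − (-3)(1) = 31
  (-3)(3) − (-2)(7) = 5
  (-2)(-1) − (-6)(3) = 20
  (-6)(-3) − (-3)(-1) = 15
  (-3)(-6) − (-1)(-3) = 15
  (-1)(1) − (4)(-6) = 23
Sum = 109, so (signed) Area = 109/2 = 109/2, |Area| = 109/2.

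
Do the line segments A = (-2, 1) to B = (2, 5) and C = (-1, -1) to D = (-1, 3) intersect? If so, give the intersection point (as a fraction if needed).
Yes; intersection at (-1, 2) (t = 1/4 on AB, s = 3/4 on CD)

Parametrize AB as A + t(B − A) = (-2 + 4 t, 1 + 4 t) and CD as C + s(D − C) = (-1 + 0 s, -1 + 4 s). Solve the linear system for (t, s). Determinant = -16 ≠ 0, so a unique intersection of the containing lines exists. Solution: t = 1/4, s = 3/4 — both in [0, 1], so the segments cross. Intersection point: (-1, 2).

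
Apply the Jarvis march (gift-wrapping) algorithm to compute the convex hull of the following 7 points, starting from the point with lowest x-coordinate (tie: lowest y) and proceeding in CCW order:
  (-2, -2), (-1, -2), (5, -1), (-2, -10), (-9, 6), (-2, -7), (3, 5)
Hull (CCW) = [(-9, 6), (-2, -10), (5, -1), (3, 5)]

Jarvis march: at each step, from the current hull vertex p, select the next vertex q as the point such that every other point lies strictly to the left of (or on) the directed line p → q. (Equivalently: for every other point r, the cross product (q − p) × (r − p) ≥ 0.)
Starting point (lowest x, tie lowest y): (-9, 6). Wrap until returning to start. Resulting hull: (-9, 6), (-2, -10), (5, -1), (3, 5).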